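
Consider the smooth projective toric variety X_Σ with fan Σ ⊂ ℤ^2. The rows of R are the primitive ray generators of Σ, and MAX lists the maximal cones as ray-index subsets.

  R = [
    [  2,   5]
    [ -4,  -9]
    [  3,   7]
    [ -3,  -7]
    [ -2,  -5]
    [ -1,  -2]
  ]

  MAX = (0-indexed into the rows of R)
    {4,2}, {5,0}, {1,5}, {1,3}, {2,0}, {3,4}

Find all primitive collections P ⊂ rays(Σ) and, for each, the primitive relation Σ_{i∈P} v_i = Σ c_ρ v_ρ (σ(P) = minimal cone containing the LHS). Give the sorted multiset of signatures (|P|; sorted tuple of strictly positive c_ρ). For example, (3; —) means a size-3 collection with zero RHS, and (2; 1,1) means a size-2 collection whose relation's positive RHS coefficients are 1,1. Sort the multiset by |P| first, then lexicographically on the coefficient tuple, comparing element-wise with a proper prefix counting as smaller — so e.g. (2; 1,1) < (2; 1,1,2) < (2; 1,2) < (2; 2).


Primitive collections (9):

  {0,4}:  v_{0} + v_{4} = 0 ; sig = (2; —)
  {2,3}:  v_{2} + v_{3} = 0 ; sig = (2; —)
  {0,3}:  v_{0} + v_{3} = v_{5} ; sig = (2; 1)
  {1,2}:  v_{1} + v_{2} = v_{5} ; sig = (2; 1)
  {2,5}:  v_{2} + v_{5} = v_{0} ; sig = (2; 1)
  {3,5}:  v_{3} + v_{5} = v_{1} ; sig = (2; 1)
  {4,5}:  v_{4} + v_{5} = v_{3} ; sig = (2; 1)
  {0,1}:  v_{0} + v_{1} = 2·v_{5} ; sig = (2; 2)
  {1,4}:  v_{1} + v_{4} = 2·v_{3} ; sig = (2; 2)

so the primitive-relation signature multiset is
    (2; —)
    (2; —)
    (2; 1)
    (2; 1)
    (2; 1)
    (2; 1)
    (2; 1)
    (2; 2)
    (2; 2)


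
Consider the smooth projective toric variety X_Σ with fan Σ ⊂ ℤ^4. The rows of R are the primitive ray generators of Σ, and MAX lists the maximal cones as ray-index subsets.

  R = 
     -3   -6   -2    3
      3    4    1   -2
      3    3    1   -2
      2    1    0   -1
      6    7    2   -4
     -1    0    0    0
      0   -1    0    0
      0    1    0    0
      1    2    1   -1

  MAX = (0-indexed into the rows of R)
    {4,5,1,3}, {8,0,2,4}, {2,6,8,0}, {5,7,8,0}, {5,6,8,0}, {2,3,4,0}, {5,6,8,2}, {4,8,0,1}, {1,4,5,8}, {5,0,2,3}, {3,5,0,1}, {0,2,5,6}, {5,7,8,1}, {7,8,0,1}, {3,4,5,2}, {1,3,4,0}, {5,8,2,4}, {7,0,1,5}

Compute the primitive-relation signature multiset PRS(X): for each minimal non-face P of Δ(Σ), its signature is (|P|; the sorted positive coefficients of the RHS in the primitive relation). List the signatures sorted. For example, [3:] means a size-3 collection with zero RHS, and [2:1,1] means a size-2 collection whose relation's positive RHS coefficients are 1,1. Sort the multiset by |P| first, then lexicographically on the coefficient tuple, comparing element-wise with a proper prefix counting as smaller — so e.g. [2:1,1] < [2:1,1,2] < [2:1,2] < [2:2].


Δ(Σ) — 9 vertices, 12 min non-faces:

  P = {6,7}:  v_{6} + v_{7} = 0  ⟹  sig = [2:]
  P = {1,2}:  v_{1} + v_{2} = v_{4}  ⟹  sig = [2:1]
  P = {1,6}:  v_{1} + v_{6} = v_{2}  ⟹  sig = [2:1]
  P = {2,7}:  v_{2} + v_{7} = v_{1}  ⟹  sig = [2:1]
  P = {3,8}:  v_{3} + v_{8} = v_{2}  ⟹  sig = [2:1]
  P = {3,6}:  v_{3} + v_{6} = v_{0} + 2·v_{2} + v_{5}  ⟹  sig = [2:1,1,2]
  P = {3,7}:  v_{3} + v_{7} = v_{0} + 2·v_{1} + v_{5}  ⟹  sig = [2:1,1,2]
  P = {4,6}:  v_{4} + v_{6} = 2·v_{2}  ⟹  sig = [2:2]
  P = {4,7}:  v_{4} + v_{7} = 2·v_{1}  ⟹  sig = [2:2]
  P = {0,4,5}:  v_{0} + v_{4} + v_{5} = v_{3}  ⟹  sig = [3:1]
  P = {0,1,5,8}:  v_{0} + v_{1} + v_{5} + v_{8} = 0  ⟹  sig = [4:]
  P = {0,2,5,8}:  v_{0} + v_{2} + v_{5} + v_{8} = v_{6}  ⟹  sig = [4:1]

Sorted signature multiset PRS(X):
[[2:], [2:1], [2:1], [2:1], [2:1], [2:1,1,2], [2:1,1,2], [2:2], [2:2], [3:1], [4:], [4:1]]


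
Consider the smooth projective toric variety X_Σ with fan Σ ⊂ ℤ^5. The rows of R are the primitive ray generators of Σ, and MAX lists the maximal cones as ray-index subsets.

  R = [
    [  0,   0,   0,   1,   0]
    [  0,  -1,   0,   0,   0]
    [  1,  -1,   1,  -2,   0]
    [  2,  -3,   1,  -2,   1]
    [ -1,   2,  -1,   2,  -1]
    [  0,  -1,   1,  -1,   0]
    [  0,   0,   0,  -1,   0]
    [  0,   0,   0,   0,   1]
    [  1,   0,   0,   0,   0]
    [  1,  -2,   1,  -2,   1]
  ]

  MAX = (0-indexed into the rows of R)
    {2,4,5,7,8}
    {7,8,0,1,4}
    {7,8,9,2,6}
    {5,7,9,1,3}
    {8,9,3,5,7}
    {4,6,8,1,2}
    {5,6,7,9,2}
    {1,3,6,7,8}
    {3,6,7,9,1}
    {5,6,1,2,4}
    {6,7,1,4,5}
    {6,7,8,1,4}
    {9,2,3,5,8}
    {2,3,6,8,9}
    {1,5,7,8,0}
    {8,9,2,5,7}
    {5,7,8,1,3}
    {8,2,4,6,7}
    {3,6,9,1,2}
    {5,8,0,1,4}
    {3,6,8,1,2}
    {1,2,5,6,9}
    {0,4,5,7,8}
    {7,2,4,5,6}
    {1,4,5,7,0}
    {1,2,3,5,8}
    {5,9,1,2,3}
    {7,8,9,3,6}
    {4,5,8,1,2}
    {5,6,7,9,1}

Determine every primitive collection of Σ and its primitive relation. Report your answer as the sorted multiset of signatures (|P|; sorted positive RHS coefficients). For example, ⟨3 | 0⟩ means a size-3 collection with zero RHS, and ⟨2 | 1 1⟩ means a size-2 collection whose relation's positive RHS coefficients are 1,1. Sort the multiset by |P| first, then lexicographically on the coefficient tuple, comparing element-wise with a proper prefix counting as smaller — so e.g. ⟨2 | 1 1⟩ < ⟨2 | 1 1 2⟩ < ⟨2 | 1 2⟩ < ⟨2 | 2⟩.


12 collections generate NE(X_Σ); each relation:

  P={0,6}:  v_{0} + v_{6} = 0 — sig = ⟨2 | 0⟩
  P={4,9}:  v_{4} + v_{9} = 0 — sig = ⟨2 | 0⟩
  P={0,2}:  v_{0} + v_{2} = v_{5} + v_{8} — sig = ⟨2 | 1 1⟩
  P={3,4}:  v_{3} + v_{4} = v_{1} + v_{8} — sig = ⟨2 | 1 1⟩
  P={0,9}:  v_{0} + v_{9} = v_{1} + v_{5} + v_{7} + v_{8} — sig = ⟨2 | 1 1 1 1⟩
  P={0,3}:  v_{0} + v_{3} = 2·v_{1} + v_{5} + v_{7} + 2·v_{8} — sig = ⟨2 | 1 1 2 2⟩
  P={1,2,7}:  v_{1} + v_{2} + v_{7} = v_{9} — sig = ⟨3 | 1⟩
  P={1,8,9}:  v_{1} + v_{8} + v_{9} = v_{3} — sig = ⟨3 | 1⟩
  P={5,6,8}:  v_{5} + v_{6} + v_{8} = v_{2} — sig = ⟨3 | 1⟩
  P={3,5,6}:  v_{3} + v_{5} + v_{6} = v_{1} + v_{2} + v_{9} — sig = ⟨3 | 1 1 1⟩
  P={2,3,7}:  v_{2} + v_{3} + v_{7} = v_{8} + 2·v_{9} — sig = ⟨3 | 1 2⟩
  P={1,4,5,7,8}:  v_{1} + v_{4} + v_{5} + v_{7} + v_{8} = v_{0} — sig = ⟨5 | 1⟩

Hence PRS(X_Σ) =
{ ⟨2 | 0⟩ ×2,  ⟨2 | 1 1⟩ ×2,  ⟨2 | 1 1 1 1⟩,  ⟨2 | 1 1 2 2⟩,  ⟨3 | 1⟩ ×3,  ⟨3 | 1 1 1⟩,  ⟨3 | 1 2⟩,  ⟨5 | 1⟩ }


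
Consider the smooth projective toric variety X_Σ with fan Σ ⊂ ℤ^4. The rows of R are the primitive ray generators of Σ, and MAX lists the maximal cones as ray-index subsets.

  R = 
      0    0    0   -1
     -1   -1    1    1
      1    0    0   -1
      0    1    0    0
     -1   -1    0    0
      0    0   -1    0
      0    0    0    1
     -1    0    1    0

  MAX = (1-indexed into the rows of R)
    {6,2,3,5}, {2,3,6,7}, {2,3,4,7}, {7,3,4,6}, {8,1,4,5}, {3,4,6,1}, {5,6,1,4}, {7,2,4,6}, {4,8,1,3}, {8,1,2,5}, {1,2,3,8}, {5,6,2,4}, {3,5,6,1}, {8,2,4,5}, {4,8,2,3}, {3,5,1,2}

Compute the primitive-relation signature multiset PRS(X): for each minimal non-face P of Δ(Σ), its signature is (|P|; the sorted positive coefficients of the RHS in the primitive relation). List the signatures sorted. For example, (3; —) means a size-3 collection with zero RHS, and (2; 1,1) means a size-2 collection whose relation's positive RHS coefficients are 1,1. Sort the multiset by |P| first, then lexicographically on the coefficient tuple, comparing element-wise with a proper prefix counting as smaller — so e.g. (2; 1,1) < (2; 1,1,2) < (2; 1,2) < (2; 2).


Primitive collections (9):

  P = {1,7}:  v_{1} + v_{7} = 0 — sig = (2; —)
  P = {5,7}:  v_{5} + v_{7} = v_{2} + v_{6} — sig = (2; 1,1)
  P = {6,8}:  v_{6} + v_{8} = v_{4} + v_{5} — sig = (2; 1,1)
  P = {7,8}:  v_{7} + v_{8} = v_{2} + v_{4} — sig = (2; 1,1)
  P = {1,2,4}:  v_{1} + v_{2} + v_{4} = v_{8} — sig = (3; 1)
  P = {1,2,6}:  v_{1} + v_{2} + v_{6} = v_{5} — sig = (3; 1)
  P = {3,4,5}:  v_{3} + v_{4} + v_{5} = v_{1} — sig = (3; 1)
  P = {3,5,8}:  v_{3} + v_{5} + v_{8} = 2·v_{1} + v_{2} — sig = (3; 1,2)
  P = {2,3,4,6}:  v_{2} + v_{3} + v_{4} + v_{6} = 0 — sig = (4; —)

so the primitive-relation signature multiset is
    |P|=2: 4 collections, coeffs (), (1,1), (1,1), (1,1)
    |P|=3: 4 collections, coeffs (1), (1), (1), (1,2)
    |P|=4: 1 collection, coeffs ()


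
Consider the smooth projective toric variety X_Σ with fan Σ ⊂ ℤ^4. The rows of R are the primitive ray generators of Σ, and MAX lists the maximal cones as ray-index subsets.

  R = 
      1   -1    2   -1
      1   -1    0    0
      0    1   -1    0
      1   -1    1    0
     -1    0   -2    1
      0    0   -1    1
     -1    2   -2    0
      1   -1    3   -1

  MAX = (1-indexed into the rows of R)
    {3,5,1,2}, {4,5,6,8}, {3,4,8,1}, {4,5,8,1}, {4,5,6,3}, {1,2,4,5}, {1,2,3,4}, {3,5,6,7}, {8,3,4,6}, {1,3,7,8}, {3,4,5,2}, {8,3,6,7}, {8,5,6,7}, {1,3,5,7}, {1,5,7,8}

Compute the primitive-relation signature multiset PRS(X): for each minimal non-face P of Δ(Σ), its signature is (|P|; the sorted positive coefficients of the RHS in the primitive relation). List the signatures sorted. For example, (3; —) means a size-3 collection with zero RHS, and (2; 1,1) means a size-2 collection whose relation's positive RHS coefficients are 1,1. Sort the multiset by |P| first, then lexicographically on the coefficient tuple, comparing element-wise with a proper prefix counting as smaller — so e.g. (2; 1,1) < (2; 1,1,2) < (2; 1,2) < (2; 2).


|primitive collections| = 7. Relations:

  P={1,6}:  v_{1} + v_{6} = v_{4} — sig = (2; 1)
  P={4,7}:  v_{4} + v_{7} = v_{3} — sig = (2; 1)
  P={2,8}:  v_{2} + v_{8} = v_{1} + v_{4} — sig = (2; 1,1)
  P={2,6}:  v_{2} + v_{6} = v_{3} + 2·v_{4} + v_{5} — sig = (2; 1,1,2)
  P={2,7}:  v_{2} + v_{7} = v_{1} + 2·v_{3} + v_{5} — sig = (2; 1,1,2)
  P={3,5,8}:  v_{3} + v_{5} + v_{8} = 0 — sig = (3; —)
  P={1,3,4,5}:  v_{1} + v_{3} + v_{4} + v_{5} = v_{2} — sig = (4; 1)

Hence PRS(X_Σ) =
    (2; 1)
    (2; 1)
    (2; 1,1)
    (2; 1,1,2)
    (2; 1,1,2)
    (3; —)
    (4; 1)


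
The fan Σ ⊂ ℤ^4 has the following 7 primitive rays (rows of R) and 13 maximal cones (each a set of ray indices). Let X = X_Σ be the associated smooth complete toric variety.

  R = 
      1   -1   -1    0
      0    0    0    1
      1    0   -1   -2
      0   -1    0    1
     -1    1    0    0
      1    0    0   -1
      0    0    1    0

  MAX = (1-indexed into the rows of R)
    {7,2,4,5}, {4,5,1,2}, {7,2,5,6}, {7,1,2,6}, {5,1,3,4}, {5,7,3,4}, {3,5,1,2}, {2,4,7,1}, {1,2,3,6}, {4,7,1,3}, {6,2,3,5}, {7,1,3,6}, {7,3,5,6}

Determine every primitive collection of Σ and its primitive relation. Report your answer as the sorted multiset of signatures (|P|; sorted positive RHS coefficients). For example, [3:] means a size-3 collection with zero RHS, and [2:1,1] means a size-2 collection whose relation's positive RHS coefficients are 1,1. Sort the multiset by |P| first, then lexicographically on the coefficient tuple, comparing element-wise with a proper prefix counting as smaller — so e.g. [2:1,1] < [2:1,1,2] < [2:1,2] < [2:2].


Primitive collections (5):

  P={4,6}:  v_{4} + v_{6} = v_{1} + v_{7}  so sig = [2:1,1]
  P={1,5,7}:  v_{1} + v_{5} + v_{7} = 0  so sig = [3:]
  P={2,3,4}:  v_{2} + v_{3} + v_{4} = v_{1}  so sig = [3:1]
  P={2,3,7}:  v_{2} + v_{3} + v_{7} = v_{6}  so sig = [3:1]
  P={1,5,6}:  v_{1} + v_{5} + v_{6} = v_{2} + v_{3}  so sig = [3:1,1]

so the primitive-relation signature multiset is
    [2:1,1]
    [3:]
    [3:1]
    [3:1]
    [3:1,1]


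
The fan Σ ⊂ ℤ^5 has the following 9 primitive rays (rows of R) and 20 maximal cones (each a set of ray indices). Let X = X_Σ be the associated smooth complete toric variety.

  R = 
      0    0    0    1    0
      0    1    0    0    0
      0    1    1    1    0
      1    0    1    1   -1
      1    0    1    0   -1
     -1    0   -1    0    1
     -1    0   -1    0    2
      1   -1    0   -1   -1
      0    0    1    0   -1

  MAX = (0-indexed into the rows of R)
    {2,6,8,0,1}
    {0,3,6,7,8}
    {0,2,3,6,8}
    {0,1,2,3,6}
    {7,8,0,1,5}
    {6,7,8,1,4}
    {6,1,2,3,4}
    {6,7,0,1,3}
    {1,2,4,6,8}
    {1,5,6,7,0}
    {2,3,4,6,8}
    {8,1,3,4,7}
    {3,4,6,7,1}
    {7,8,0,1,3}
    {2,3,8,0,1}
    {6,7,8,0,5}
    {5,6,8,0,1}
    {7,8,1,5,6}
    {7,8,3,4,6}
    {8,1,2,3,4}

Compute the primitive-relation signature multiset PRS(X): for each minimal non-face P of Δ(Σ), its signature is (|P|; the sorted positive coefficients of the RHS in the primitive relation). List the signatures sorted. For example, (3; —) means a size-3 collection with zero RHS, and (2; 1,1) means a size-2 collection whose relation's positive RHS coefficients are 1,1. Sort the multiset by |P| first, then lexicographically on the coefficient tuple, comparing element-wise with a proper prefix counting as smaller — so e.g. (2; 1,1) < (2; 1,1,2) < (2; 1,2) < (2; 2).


Σ has 7 primitive collections:

  P = {4,5}:  v_{4} + v_{5} = 0 — sig = (2; —)
  P = {0,4}:  v_{0} + v_{4} = v_{3} — sig = (2; 1)
  P = {2,7}:  v_{2} + v_{7} = v_{4} — sig = (2; 1)
  P = {3,5}:  v_{3} + v_{5} = v_{0} — sig = (2; 1)
  P = {2,5}:  v_{2} + v_{5} = v_{0} + v_{1} + v_{6} + v_{8} — sig = (2; 1,1,1,1)
  P = {1,3,6,8}:  v_{1} + v_{3} + v_{6} + v_{8} = v_{2} — sig = (4; 1)
  P = {0,1,6,7,8}:  v_{0} + v_{1} + v_{6} + v_{7} + v_{8} = 0 — sig = (5; —)

so the primitive-relation signature multiset is
    |P|=2: 5 collections, coeffs (), (1), (1), (1), (1,1,1,1)
    |P|=4: 1 collection, coeffs (1)
    |P|=5: 1 collection, coeffs ()


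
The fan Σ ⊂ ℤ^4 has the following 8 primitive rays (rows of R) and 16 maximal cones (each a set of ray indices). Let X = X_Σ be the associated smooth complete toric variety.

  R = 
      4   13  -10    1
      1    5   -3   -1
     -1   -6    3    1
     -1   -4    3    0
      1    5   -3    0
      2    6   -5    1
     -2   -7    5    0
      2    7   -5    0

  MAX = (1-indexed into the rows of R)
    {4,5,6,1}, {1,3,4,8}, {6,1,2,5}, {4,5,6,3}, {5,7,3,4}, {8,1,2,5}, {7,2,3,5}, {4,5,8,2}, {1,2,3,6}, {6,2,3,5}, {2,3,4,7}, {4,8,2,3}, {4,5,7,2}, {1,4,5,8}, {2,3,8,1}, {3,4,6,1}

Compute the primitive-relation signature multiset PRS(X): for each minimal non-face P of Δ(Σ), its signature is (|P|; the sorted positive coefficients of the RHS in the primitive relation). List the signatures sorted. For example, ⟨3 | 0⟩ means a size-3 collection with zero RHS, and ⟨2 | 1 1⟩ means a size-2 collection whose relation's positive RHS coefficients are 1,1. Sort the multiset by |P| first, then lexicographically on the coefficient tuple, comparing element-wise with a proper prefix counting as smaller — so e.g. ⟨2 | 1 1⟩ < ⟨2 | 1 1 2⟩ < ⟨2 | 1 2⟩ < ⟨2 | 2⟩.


The 9 primitive collections of Σ (r=8, n=4):

  P={7,8}:  v_{7} + v_{8} = 0  ⟹  sig = ⟨2 | 0⟩
  P={1,7}:  v_{1} + v_{7} = v_{6}  ⟹  sig = ⟨2 | 1⟩
  P={6,8}:  v_{6} + v_{8} = v_{1}  ⟹  sig = ⟨2 | 1⟩
  P={6,7}:  v_{6} + v_{7} = v_{3} + v_{5}  ⟹  sig = ⟨2 | 1 1⟩
  P={2,4,6}:  v_{2} + v_{4} + v_{6} = v_{8}  ⟹  sig = ⟨3 | 1⟩
  P={3,5,8}:  v_{3} + v_{5} + v_{8} = v_{6}  ⟹  sig = ⟨3 | 1⟩
  P={1,2,4}:  v_{1} + v_{2} + v_{4} = 2·v_{8}  ⟹  sig = ⟨3 | 2⟩
  P={1,3,5}:  v_{1} + v_{3} + v_{5} = 2·v_{6}  ⟹  sig = ⟨3 | 2⟩
  P={2,3,4,5}:  v_{2} + v_{3} + v_{4} + v_{5} = 0  ⟹  sig = ⟨4 | 0⟩

so the primitive-relation signature multiset is
{ ⟨2 | 0⟩,  ⟨2 | 1⟩ ×2,  ⟨2 | 1 1⟩,  ⟨3 | 1⟩ ×2,  ⟨3 | 2⟩ ×2,  ⟨4 | 0⟩ }


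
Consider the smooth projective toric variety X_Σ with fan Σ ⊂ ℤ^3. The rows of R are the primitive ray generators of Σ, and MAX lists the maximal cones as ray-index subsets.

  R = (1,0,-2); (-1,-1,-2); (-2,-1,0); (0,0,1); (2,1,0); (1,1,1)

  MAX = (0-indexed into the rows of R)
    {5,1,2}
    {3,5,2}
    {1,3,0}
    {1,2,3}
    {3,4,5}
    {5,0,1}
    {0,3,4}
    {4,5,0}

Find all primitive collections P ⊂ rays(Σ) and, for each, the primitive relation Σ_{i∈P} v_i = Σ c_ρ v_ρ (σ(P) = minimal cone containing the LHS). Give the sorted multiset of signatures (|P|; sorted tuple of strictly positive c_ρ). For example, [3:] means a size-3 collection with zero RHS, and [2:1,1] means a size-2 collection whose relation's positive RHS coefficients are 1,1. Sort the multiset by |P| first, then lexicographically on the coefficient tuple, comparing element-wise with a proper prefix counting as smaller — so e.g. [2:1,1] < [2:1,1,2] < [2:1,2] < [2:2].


The 5 primitive collections of Σ (r=6, n=3):

  P = {2,4}:  v_{2} + v_{4} = 0  so sig = [2:]
  P = {0,2}:  v_{0} + v_{2} = v_{1}  so sig = [2:1]
  P = {1,4}:  v_{1} + v_{4} = v_{0}  so sig = [2:1]
  P = {1,3,5}:  v_{1} + v_{3} + v_{5} = 0  so sig = [3:]
  P = {0,3,5}:  v_{0} + v_{3} + v_{5} = v_{4}  so sig = [3:1]

Hence PRS(X_Σ) =
[[2:], [2:1], [2:1], [3:], [3:1]]


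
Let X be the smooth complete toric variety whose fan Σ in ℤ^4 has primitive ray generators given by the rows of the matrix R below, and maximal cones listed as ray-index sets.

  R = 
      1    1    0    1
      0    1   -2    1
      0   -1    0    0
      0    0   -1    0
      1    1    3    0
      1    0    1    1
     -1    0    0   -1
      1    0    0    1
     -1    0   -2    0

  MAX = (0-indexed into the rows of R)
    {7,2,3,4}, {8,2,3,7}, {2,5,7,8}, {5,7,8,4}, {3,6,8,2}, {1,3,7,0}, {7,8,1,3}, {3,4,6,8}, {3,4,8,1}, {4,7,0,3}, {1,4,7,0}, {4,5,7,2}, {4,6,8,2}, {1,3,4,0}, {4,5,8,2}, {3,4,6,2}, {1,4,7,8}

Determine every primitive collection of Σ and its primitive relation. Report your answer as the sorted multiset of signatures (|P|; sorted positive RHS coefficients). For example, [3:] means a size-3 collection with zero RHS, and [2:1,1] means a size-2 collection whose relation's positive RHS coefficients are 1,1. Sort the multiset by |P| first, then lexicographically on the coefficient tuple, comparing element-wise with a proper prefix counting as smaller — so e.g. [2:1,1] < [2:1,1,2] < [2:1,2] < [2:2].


Δ(Σ) — 9 vertices, 14 min non-faces:

  P = {6,7}:  v_{6} + v_{7} = 0  ⇒ sig = [2:]
  P = {0,2}:  v_{0} + v_{2} = v_{7}  ⇒ sig = [2:1]
  P = {0,8}:  v_{0} + v_{8} = v_{1}  ⇒ sig = [2:1]
  P = {3,5}:  v_{3} + v_{5} = v_{7}  ⇒ sig = [2:1]
  P = {1,2}:  v_{1} + v_{2} = v_{7} + v_{8}  ⇒ sig = [2:1,1]
  P = {0,6}:  v_{0} + v_{6} = v_{3} + v_{4} + v_{8}  ⇒ sig = [2:1,1,1]
  P = {5,6}:  v_{5} + v_{6} = v_{2} + v_{4} + v_{8}  ⇒ sig = [2:1,1,1]
  P = {0,5}:  v_{0} + v_{5} = v_{4} + 2·v_{7} + v_{8}  ⇒ sig = [2:1,1,2]
  P = {1,6}:  v_{1} + v_{6} = v_{3} + v_{4} + 2·v_{8}  ⇒ sig = [2:1,1,2]
  P = {1,5}:  v_{1} + v_{5} = v_{4} + 2·v_{7} + 2·v_{8}  ⇒ sig = [2:1,2,2]
  P = {2,3,4,8}:  v_{2} + v_{3} + v_{4} + v_{8} = 0  ⇒ sig = [4:]
  P = {2,4,7,8}:  v_{2} + v_{4} + v_{7} + v_{8} = v_{5}  ⇒ sig = [4:1]
  P = {3,4,7,8}:  v_{3} + v_{4} + v_{7} + v_{8} = v_{0}  ⇒ sig = [4:1]
  P = {1,3,4,7}:  v_{1} + v_{3} + v_{4} + v_{7} = 2·v_{0}  ⇒ sig = [4:2]

so the primitive-relation signature multiset is
    [2:]
    [2:1]
    [2:1]
    [2:1]
    [2:1,1]
    [2:1,1,1]
    [2:1,1,1]
    [2:1,1,2]
    [2:1,1,2]
    [2:1,2,2]
    [4:]
    [4:1]
    [4:1]
    [4:2]


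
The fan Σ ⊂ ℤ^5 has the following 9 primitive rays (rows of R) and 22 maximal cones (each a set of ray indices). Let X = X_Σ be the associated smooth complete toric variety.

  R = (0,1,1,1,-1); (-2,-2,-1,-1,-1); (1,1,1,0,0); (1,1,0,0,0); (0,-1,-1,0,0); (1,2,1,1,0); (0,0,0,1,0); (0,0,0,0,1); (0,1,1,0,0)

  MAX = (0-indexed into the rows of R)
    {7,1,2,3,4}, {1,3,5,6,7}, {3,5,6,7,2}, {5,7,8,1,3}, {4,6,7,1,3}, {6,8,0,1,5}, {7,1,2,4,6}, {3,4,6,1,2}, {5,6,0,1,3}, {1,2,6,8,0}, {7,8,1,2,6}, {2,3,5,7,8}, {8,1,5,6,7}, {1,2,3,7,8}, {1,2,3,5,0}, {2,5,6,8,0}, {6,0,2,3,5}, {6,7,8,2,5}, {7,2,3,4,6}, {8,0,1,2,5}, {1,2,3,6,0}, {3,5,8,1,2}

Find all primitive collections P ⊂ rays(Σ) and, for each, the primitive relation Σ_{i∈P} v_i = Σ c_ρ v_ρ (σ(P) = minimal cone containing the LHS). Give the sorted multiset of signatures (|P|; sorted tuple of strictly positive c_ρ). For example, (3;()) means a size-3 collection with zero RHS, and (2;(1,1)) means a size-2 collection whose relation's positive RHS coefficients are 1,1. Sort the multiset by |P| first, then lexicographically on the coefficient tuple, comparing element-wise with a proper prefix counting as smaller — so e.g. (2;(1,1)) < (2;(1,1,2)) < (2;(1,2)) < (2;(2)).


Primitive collections (9):

  P={4,8}:  v_{4} + v_{8} = 0 ; sig = (2;())
  P={0,7}:  v_{0} + v_{7} = v_{6} + v_{8} ; sig = (2;(1,1))
  P={4,5}:  v_{4} + v_{5} = v_{3} + v_{6} ; sig = (2;(1,1))
  P={0,4}:  v_{0} + v_{4} = v_{1} + v_{2} + v_{3} + 2·v_{6} ; sig = (2;(1,1,1,2))
  P={3,6,8}:  v_{3} + v_{6} + v_{8} = v_{5} ; sig = (3;(1))
  P={0,3,8}:  v_{0} + v_{3} + v_{8} = v_{1} + v_{2} + 2·v_{5} ; sig = (3;(1,1,2))
  P={1,2,5,6}:  v_{1} + v_{2} + v_{5} + v_{6} = v_{0} ; sig = (4;(1))
  P={1,2,5,7}:  v_{1} + v_{2} + v_{5} + v_{7} = v_{8} ; sig = (4;(1))
  P={1,2,3,6,7}:  v_{1} + v_{2} + v_{3} + v_{6} + v_{7} = 0 ; sig = (5;())

Sorted signature multiset PRS(X):
[(2;()), (2;(1,1)), (2;(1,1)), (2;(1,1,1,2)), (3;(1)), (3;(1,1,2)), (4;(1)), (4;(1)), (5;())]


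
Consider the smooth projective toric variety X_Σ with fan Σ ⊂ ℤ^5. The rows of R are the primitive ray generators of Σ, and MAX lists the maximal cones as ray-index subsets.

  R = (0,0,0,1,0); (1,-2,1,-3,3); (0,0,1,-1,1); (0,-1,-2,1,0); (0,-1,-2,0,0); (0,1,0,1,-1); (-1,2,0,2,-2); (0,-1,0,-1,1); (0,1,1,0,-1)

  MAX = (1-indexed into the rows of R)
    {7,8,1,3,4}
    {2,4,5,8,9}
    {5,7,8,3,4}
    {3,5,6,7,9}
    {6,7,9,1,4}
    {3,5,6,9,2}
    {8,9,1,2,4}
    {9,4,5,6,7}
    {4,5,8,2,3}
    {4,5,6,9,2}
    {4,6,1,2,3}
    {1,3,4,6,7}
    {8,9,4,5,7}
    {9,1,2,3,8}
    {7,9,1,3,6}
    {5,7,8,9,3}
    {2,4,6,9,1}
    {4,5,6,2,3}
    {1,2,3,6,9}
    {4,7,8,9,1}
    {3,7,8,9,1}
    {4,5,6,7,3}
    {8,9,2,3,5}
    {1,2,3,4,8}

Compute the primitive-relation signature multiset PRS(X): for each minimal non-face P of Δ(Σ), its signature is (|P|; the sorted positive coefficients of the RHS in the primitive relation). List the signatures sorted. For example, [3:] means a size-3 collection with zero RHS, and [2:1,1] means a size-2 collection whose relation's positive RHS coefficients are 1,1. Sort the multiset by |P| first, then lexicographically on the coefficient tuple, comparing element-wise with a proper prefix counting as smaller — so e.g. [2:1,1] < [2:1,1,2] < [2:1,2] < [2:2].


Δ(Σ) — 9 vertices, 4 min non-faces:

  • {6,8}:  v_{6} + v_{8} = 0 ; sig = [2:]
  • {1,5}:  v_{1} + v_{5} = v_{4} ; sig = [2:1]
  • {2,7}:  v_{2} + v_{7} = v_{3} ; sig = [2:1]
  • {3,4,9}:  v_{3} + v_{4} + v_{9} = 0 ; sig = [3:]

Sorted signature multiset PRS(X):
    |P|=2: 3 collections, coeffs (), (1), (1)
    |P|=3: 1 collection, coeffs ()


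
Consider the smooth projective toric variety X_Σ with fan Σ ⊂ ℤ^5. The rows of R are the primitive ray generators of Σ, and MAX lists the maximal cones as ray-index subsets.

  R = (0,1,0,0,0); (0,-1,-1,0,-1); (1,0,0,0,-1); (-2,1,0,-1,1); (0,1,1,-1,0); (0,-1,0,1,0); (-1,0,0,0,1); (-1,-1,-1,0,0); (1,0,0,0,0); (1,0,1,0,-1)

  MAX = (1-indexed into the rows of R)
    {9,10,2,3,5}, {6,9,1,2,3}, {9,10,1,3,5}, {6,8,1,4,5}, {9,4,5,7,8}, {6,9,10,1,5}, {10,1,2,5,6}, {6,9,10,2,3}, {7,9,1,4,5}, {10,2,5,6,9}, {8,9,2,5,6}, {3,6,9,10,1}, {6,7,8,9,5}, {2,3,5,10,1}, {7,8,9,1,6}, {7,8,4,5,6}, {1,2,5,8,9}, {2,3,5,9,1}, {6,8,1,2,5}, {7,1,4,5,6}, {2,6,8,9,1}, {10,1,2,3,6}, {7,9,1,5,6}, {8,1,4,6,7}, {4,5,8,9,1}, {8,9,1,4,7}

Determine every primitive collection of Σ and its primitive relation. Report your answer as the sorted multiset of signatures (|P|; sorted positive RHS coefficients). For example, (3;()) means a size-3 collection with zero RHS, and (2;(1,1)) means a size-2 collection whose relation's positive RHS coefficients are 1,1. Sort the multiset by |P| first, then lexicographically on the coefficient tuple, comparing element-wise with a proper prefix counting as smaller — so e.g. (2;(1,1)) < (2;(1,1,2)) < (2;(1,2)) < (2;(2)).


Primitive collections (14):

  P={3,7}:  v_{3} + v_{7} = 0  ⟹  sig = (2;())
  P={2,7}:  v_{2} + v_{7} = v_{8}  ⟹  sig = (2;(1))
  P={3,8}:  v_{3} + v_{8} = v_{2}  ⟹  sig = (2;(1))
  P={7,10}:  v_{7} + v_{10} = v_{5} + v_{6}  ⟹  sig = (2;(1,1))
  P={3,4}:  v_{3} + v_{4} = v_{1} + v_{5} + v_{8}  ⟹  sig = (2;(1,1,1))
  P={8,10}:  v_{8} + v_{10} = v_{2} + v_{5} + v_{6}  ⟹  sig = (2;(1,1,1))
  P={4,10}:  v_{4} + v_{10} = v_{1} + 2·v_{5} + v_{6} + v_{8}  ⟹  sig = (2;(1,1,1,2))
  P={2,4}:  v_{2} + v_{4} = v_{1} + v_{5} + 2·v_{8}  ⟹  sig = (2;(1,1,2))
  P={3,5,6}:  v_{3} + v_{5} + v_{6} = v_{10}  ⟹  sig = (3;(1))
  P={4,6,9}:  v_{4} + v_{6} + v_{9} = v_{7}  ⟹  sig = (3;(1))
  P={1,5,7,8}:  v_{1} + v_{5} + v_{7} + v_{8} = v_{4}  ⟹  sig = (4;(1))
  P={1,2,9,10}:  v_{1} + v_{2} + v_{9} + v_{10} = 2·v_{3}  ⟹  sig = (4;(2))
  P={1,5,6,8,9}:  v_{1} + v_{5} + v_{6} + v_{8} + v_{9} = 0  ⟹  sig = (5;())
  P={1,2,5,6,9}:  v_{1} + v_{2} + v_{5} + v_{6} + v_{9} = v_{3}  ⟹  sig = (5;(1))

so the primitive-relation signature multiset is
    (2;())
    (2;(1))
    (2;(1))
    (2;(1,1))
    (2;(1,1,1))
    (2;(1,1,1))
    (2;(1,1,1,2))
    (2;(1,1,2))
    (3;(1))
    (3;(1))
    (4;(1))
    (4;(2))
    (5;())
    (5;(1))


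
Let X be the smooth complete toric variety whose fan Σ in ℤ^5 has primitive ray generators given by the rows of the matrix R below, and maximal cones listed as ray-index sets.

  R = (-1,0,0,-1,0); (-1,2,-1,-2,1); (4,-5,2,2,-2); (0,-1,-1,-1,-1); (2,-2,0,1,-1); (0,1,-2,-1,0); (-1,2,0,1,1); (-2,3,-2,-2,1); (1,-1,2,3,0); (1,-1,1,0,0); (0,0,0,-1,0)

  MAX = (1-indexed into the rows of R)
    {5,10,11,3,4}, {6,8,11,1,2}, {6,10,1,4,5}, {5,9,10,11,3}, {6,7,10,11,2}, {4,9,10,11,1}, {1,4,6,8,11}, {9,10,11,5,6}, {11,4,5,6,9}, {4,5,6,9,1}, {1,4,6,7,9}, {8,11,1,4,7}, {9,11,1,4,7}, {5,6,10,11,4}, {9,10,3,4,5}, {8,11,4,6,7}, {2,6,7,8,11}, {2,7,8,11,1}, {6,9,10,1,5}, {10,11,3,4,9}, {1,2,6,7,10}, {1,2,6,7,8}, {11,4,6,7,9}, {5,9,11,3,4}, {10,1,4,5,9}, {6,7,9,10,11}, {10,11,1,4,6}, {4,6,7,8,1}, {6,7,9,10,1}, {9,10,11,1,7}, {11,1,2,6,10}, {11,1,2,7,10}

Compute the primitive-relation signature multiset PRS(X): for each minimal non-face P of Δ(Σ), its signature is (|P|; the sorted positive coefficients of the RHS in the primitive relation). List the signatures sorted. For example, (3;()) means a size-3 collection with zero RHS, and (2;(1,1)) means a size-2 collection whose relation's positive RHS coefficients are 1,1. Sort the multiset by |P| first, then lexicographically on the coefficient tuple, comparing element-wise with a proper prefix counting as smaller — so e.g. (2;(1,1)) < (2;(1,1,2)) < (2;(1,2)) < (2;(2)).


Δ(Σ) — 11 vertices, 18 min non-faces:

  {5,8}:  v_{5} + v_{8} = v_{6}  ⇒ sig = (2;(1))
  {8,9}:  v_{8} + v_{9} = v_{7}  ⇒ sig = (2;(1))
  {8,10}:  v_{8} + v_{10} = v_{2}  ⇒ sig = (2;(1))
  {2,5}:  v_{2} + v_{5} = v_{6} + v_{10}  ⇒ sig = (2;(1,1))
  {2,9}:  v_{2} + v_{9} = v_{7} + v_{10}  ⇒ sig = (2;(1,1))
  {3,8}:  v_{3} + v_{8} = v_{5} + v_{11}  ⇒ sig = (2;(1,1))
  {5,7}:  v_{5} + v_{7} = v_{6} + v_{9}  ⇒ sig = (2;(1,1))
  {2,3}:  v_{2} + v_{3} = v_{5} + v_{10} + v_{11}  ⇒ sig = (2;(1,1,1))
  {2,4}:  v_{2} + v_{4} = v_{1} + v_{6} + v_{11}  ⇒ sig = (2;(1,1,1))
  {3,7}:  v_{3} + v_{7} = v_{5} + v_{9} + v_{11}  ⇒ sig = (2;(1,1,1))
  {3,6}:  v_{3} + v_{6} = 2·v_{5} + v_{11}  ⇒ sig = (2;(1,2))
  {1,3}:  v_{1} + v_{3} = 2·v_{4} + v_{9} + 2·v_{10}  ⇒ sig = (2;(1,2,2))
  {4,7,10}:  v_{4} + v_{7} + v_{10} = 0  ⇒ sig = (3;())
  {1,5,11}:  v_{1} + v_{5} + v_{11} = v_{4} + v_{10}  ⇒ sig = (3;(1,1))
  {1,6,9,11}:  v_{1} + v_{6} + v_{9} + v_{11} = 0  ⇒ sig = (4;())
  {1,6,7,11}:  v_{1} + v_{6} + v_{7} + v_{11} = v_{8}  ⇒ sig = (4;(1))
  {4,6,9,10}:  v_{4} + v_{6} + v_{9} + v_{10} = v_{5}  ⇒ sig = (4;(1))
  {4,5,9,10,11}:  v_{4} + v_{5} + v_{9} + v_{10} + v_{11} = v_{3}  ⇒ sig = (5;(1))

Hence PRS(X_Σ) =
    (2;(1))
    (2;(1))
    (2;(1))
    (2;(1,1))
    (2;(1,1))
    (2;(1,1))
    (2;(1,1))
    (2;(1,1,1))
    (2;(1,1,1))
    (2;(1,1,1))
    (2;(1,2))
    (2;(1,2,2))
    (3;())
    (3;(1,1))
    (4;())
    (4;(1))
    (4;(1))
    (5;(1))


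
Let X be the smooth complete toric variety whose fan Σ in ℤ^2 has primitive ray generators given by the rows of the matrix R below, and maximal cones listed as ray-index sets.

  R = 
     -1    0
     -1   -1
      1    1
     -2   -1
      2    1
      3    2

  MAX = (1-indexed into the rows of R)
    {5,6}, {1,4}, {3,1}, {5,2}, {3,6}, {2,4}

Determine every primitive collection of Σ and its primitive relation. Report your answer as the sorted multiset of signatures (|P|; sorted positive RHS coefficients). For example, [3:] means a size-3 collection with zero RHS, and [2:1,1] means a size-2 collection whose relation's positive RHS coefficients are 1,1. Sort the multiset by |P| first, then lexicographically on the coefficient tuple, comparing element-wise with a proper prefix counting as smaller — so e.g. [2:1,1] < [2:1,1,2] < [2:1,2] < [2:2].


9 collections generate NE(X_Σ); each relation:

  P = {2,3}:  v_{2} + v_{3} = 0  ⇒ sig = [2:]
  P = {4,5}:  v_{4} + v_{5} = 0  ⇒ sig = [2:]
  P = {1,2}:  v_{1} + v_{2} = v_{4}  ⇒ sig = [2:1]
  P = {1,5}:  v_{1} + v_{5} = v_{3}  ⇒ sig = [2:1]
  P = {2,6}:  v_{2} + v_{6} = v_{5}  ⇒ sig = [2:1]
  P = {3,4}:  v_{3} + v_{4} = v_{1}  ⇒ sig = [2:1]
  P = {3,5}:  v_{3} + v_{5} = v_{6}  ⇒ sig = [2:1]
  P = {4,6}:  v_{4} + v_{6} = v_{3}  ⇒ sig = [2:1]
  P = {1,6}:  v_{1} + v_{6} = 2·v_{3}  ⇒ sig = [2:2]

Hence PRS(X_Σ) =
    [2:]
    [2:]
    [2:1]
    [2:1]
    [2:1]
    [2:1]
    [2:1]
    [2:1]
    [2:2]


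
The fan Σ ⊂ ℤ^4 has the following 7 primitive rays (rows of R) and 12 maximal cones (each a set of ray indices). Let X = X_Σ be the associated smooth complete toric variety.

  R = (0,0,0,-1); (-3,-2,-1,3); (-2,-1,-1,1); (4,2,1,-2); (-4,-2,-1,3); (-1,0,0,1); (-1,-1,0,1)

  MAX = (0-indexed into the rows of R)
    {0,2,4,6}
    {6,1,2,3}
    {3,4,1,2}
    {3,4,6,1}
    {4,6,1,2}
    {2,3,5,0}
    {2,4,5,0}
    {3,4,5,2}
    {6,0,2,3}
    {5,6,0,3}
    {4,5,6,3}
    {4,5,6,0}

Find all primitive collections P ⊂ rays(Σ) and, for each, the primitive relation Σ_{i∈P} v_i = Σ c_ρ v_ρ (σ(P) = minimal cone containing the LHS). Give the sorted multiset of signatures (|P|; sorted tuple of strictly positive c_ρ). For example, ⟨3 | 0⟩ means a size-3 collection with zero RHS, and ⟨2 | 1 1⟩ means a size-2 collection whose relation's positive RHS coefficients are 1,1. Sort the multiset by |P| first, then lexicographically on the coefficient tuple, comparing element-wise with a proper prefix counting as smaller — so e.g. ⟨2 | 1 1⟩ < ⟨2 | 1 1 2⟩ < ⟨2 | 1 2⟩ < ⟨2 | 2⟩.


Δ(Σ) — 7 vertices, 5 min non-faces:

  P = {0,1}:  v_{0} + v_{1} = v_{2} + v_{6} — sig = ⟨2 | 1 1⟩
  P = {1,5}:  v_{1} + v_{5} = v_{3} + 2·v_{4} — sig = ⟨2 | 1 2⟩
  P = {0,3,4}:  v_{0} + v_{3} + v_{4} = 0 — sig = ⟨3 | 0⟩
  P = {2,5,6}:  v_{2} + v_{5} + v_{6} = v_{4} — sig = ⟨3 | 1⟩
  P = {2,3,4,6}:  v_{2} + v_{3} + v_{4} + v_{6} = v_{1} — sig = ⟨4 | 1⟩

Sorted signature multiset PRS(X):
{ ⟨2 | 1 1⟩,  ⟨2 | 1 2⟩,  ⟨3 | 0⟩,  ⟨3 | 1⟩,  ⟨4 | 1⟩ }


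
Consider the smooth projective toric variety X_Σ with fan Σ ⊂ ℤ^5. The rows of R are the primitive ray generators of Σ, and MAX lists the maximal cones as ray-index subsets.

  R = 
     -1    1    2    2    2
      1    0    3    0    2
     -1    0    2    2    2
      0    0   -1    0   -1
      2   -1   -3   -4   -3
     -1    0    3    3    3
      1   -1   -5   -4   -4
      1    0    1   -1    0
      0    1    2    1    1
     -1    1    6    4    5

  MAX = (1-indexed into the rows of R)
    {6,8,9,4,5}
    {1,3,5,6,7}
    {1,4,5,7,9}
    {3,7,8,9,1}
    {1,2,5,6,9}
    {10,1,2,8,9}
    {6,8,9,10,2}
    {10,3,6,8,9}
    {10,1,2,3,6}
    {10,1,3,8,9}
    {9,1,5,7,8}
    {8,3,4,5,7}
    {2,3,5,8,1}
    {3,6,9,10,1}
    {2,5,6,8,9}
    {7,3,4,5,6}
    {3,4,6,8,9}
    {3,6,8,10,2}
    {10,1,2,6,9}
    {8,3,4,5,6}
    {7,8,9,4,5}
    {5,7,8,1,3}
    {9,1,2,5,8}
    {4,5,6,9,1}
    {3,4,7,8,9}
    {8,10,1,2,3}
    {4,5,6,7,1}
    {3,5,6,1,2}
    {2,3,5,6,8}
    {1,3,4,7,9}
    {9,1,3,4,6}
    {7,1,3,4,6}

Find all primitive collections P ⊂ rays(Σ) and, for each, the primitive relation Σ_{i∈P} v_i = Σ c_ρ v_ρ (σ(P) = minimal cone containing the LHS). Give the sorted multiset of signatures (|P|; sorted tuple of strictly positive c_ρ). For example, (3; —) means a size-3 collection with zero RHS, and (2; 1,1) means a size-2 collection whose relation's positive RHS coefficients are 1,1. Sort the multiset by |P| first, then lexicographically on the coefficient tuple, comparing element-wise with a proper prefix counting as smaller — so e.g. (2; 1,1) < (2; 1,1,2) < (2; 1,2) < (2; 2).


Primitive collections (12):

  P={5,10}:  v_{5} + v_{10} = v_{2}  →  sig = (2; 1)
  P={4,10}:  v_{4} + v_{10} = v_{6} + v_{9}  →  sig = (2; 1,1)
  P={2,4}:  v_{2} + v_{4} = v_{5} + v_{6} + v_{9}  →  sig = (2; 1,1,1)
  P={7,10}:  v_{7} + v_{10} = v_{1} + v_{3} + v_{5}  →  sig = (2; 1,1,1)
  P={2,7}:  v_{2} + v_{7} = v_{1} + v_{3} + 2·v_{5}  →  sig = (2; 1,1,2)
  P={6,7,9}:  v_{6} + v_{7} + v_{9} = 0  →  sig = (3; —)
  P={1,4,8}:  v_{1} + v_{4} + v_{8} = v_{9}  →  sig = (3; 1)
  P={1,6,8}:  v_{1} + v_{6} + v_{8} = v_{10}  →  sig = (3; 1)
  P={3,5,9}:  v_{3} + v_{5} + v_{9} = v_{8}  →  sig = (3; 1)
  P={2,3,9}:  v_{2} + v_{3} + v_{9} = v_{8} + v_{10}  →  sig = (3; 1,1)
  P={6,7,8}:  v_{6} + v_{7} + v_{8} = v_{3} + v_{5}  →  sig = (3; 1,1)
  P={1,3,4,5}:  v_{1} + v_{3} + v_{4} + v_{5} = 0  →  sig = (4; —)

so the primitive-relation signature multiset is
{ (2; 1),  (2; 1,1),  (2; 1,1,1) ×2,  (2; 1,1,2),  (3; —),  (3; 1) ×3,  (3; 1,1) ×2,  (4; —) }


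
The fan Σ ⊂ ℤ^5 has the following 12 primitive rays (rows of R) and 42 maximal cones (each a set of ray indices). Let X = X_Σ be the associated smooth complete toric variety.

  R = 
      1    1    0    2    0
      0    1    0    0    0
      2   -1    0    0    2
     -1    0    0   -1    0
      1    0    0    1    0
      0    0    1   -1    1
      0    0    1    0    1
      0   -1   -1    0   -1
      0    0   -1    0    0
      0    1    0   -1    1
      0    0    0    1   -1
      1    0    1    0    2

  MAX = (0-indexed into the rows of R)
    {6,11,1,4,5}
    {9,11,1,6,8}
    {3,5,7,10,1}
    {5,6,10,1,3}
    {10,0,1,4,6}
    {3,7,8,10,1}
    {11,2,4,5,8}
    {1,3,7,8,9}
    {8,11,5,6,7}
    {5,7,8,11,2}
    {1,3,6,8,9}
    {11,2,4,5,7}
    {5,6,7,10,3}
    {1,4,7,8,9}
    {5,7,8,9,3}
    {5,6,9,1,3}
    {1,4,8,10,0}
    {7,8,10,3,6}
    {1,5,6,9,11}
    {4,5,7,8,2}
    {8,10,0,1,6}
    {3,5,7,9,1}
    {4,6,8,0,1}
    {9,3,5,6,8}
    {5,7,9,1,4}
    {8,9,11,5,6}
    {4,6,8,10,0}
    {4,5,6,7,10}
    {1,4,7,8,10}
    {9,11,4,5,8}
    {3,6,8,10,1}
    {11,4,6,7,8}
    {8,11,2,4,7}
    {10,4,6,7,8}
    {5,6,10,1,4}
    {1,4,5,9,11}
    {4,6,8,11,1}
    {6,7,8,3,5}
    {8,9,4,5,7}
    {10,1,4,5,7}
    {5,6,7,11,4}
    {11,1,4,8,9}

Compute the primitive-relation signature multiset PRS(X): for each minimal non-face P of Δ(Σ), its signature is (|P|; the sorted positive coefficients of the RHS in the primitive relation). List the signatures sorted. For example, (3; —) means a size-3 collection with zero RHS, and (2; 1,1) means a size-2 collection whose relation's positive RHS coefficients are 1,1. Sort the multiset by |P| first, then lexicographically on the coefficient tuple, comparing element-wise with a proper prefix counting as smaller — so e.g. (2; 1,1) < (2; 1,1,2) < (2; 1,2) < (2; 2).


25 collections generate NE(X_Σ); each relation:

  P={3,4}:  v_{3} + v_{4} = 0  so sig = (2; —)
  P={9,10}:  v_{9} + v_{10} = v_{1}  so sig = (2; 1)
  P={10,11}:  v_{10} + v_{11} = v_{4} + v_{6}  so sig = (2; 1,1)
  P={0,5}:  v_{0} + v_{5} = v_{1} + v_{4} + v_{6}  so sig = (2; 1,1,1)
  P={0,7}:  v_{0} + v_{7} = v_{4} + v_{8} + v_{10}  so sig = (2; 1,1,1)
  P={2,10}:  v_{2} + v_{10} = v_{4} + v_{7} + v_{11}  so sig = (2; 1,1,1)
  P={3,11}:  v_{3} + v_{11} = v_{5} + v_{6} + v_{8}  so sig = (2; 1,1,1)
  P={0,3}:  v_{0} + v_{3} = v_{1} + v_{6} + v_{8} + v_{10}  so sig = (2; 1,1,1,1)
  P={2,3}:  v_{2} + v_{3} = v_{5} + v_{7} + v_{8} + v_{11}  so sig = (2; 1,1,1,1)
  P={0,9}:  v_{0} + v_{9} = 2·v_{1} + v_{4} + v_{6} + v_{8}  so sig = (2; 1,1,1,2)
  P={0,2}:  v_{0} + v_{2} = 2·v_{4} + v_{8} + v_{11}  so sig = (2; 1,1,2)
  P={0,11}:  v_{0} + v_{11} = v_{1} + 2·v_{4} + 2·v_{6} + v_{8}  so sig = (2; 1,1,2,2)
  P={2,6}:  v_{2} + v_{6} = v_{7} + 2·v_{11}  so sig = (2; 1,2)
  P={1,2}:  v_{1} + v_{2} = 2·v_{4} + 2·v_{5} + 2·v_{8}  so sig = (2; 2,2,2)
  P={2,9}:  v_{2} + v_{9} = 2·v_{4} + 3·v_{5} + 3·v_{8}  so sig = (2; 2,3,3)
  P={1,6,7}:  v_{1} + v_{6} + v_{7} = 0  so sig = (3; —)
  P={5,8,10}:  v_{5} + v_{8} + v_{10} = 0  so sig = (3; —)
  P={1,5,8}:  v_{1} + v_{5} + v_{8} = v_{9}  so sig = (3; 1)
  P={4,6,9}:  v_{4} + v_{6} + v_{9} = v_{1} + v_{11}  so sig = (3; 1,1)
  P={6,7,9}:  v_{6} + v_{7} + v_{9} = v_{5} + v_{8}  so sig = (3; 1,1)
  P={1,7,11}:  v_{1} + v_{7} + v_{11} = v_{4} + v_{5} + v_{8}  so sig = (3; 1,1,1)
  P={7,9,11}:  v_{7} + v_{9} + v_{11} = v_{4} + 2·v_{5} + 2·v_{8}  so sig = (3; 1,2,2)
  P={4,5,6,8}:  v_{4} + v_{5} + v_{6} + v_{8} = v_{11}  so sig = (4; 1)
  P={1,4,6,8,10}:  v_{1} + v_{4} + v_{6} + v_{8} + v_{10} = v_{0}  so sig = (5; 1)
  P={4,5,7,8,11}:  v_{4} + v_{5} + v_{7} + v_{8} + v_{11} = v_{2}  so sig = (5; 1)

Signatures (|P|; sorted positive RHS coefficients), sorted:
    |P|=2: 15 collections, coeffs (), (1), (1,1), (1,1,1), (1,1,1), (1,1,1), (1,1,1), (1,1,1,1), (1,1,1,1), (1,1,1,2), (1,1,2), (1,1,2,2), (1,2), (2,2,2), (2,3,3)
    |P|=3: 7 collections, coeffs (), (), (1), (1,1), (1,1), (1,1,1), (1,2,2)
    |P|=4: 1 collection, coeffs (1)
    |P|=5: 2 collections, coeffs (1), (1)


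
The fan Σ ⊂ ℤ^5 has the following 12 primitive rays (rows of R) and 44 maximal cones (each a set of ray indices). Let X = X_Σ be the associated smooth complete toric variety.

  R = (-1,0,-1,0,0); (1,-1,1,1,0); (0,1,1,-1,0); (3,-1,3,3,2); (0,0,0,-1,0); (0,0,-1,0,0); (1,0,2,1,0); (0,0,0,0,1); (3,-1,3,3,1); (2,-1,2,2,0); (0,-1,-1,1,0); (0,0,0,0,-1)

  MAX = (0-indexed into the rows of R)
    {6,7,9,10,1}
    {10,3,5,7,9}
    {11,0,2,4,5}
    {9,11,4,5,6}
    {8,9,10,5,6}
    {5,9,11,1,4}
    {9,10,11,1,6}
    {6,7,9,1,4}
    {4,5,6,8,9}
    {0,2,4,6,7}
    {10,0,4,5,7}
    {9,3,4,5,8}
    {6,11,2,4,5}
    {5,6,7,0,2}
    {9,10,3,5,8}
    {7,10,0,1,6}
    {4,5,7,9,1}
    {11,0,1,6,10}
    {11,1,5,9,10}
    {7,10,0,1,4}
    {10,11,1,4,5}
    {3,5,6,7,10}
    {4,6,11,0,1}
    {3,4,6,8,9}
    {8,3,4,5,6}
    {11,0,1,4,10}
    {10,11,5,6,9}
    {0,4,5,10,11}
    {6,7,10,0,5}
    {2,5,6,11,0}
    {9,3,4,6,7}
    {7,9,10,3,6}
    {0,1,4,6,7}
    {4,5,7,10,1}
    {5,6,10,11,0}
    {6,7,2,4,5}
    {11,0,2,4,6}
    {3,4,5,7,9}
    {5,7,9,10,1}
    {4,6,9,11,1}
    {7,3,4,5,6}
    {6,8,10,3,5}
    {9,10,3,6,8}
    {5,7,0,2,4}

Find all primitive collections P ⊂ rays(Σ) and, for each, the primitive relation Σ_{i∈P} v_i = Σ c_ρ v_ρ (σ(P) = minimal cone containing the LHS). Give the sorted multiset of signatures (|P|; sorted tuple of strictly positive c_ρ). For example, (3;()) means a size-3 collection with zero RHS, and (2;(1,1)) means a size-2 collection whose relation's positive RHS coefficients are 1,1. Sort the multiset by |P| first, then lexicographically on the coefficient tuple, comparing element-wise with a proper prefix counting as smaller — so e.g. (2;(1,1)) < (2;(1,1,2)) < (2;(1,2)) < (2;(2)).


Primitive collections (23):

  • {2,10}:  v_{2} + v_{10} = 0  ⇒ sig = (2;())
  • {7,11}:  v_{7} + v_{11} = 0  ⇒ sig = (2;())
  • {3,11}:  v_{3} + v_{11} = v_{8}  ⇒ sig = (2;(1))
  • {7,8}:  v_{7} + v_{8} = v_{3}  ⇒ sig = (2;(1))
  • {0,9}:  v_{0} + v_{9} = v_{6} + v_{10}  ⇒ sig = (2;(1,1))
  • {1,2}:  v_{1} + v_{2} = v_{4} + v_{6}  ⇒ sig = (2;(1,1))
  • {8,11}:  v_{8} + v_{11} = v_{5} + v_{6} + v_{9}  ⇒ sig = (2;(1,1,1))
  • {0,8}:  v_{0} + v_{8} = v_{5} + 2·v_{6} + v_{7} + v_{10}  ⇒ sig = (2;(1,1,1,2))
  • {2,9}:  v_{2} + v_{9} = v_{4} + v_{5} + 2·v_{6}  ⇒ sig = (2;(1,1,2))
  • {0,3}:  v_{0} + v_{3} = v_{5} + 2·v_{6} + 2·v_{7} + v_{10}  ⇒ sig = (2;(1,1,2,2))
  • {2,8}:  v_{2} + v_{8} = v_{4} + 2·v_{5} + 3·v_{6} + v_{7}  ⇒ sig = (2;(1,1,2,3))
  • {1,8}:  v_{1} + v_{8} = v_{7} + 2·v_{9}  ⇒ sig = (2;(1,2))
  • {2,3}:  v_{2} + v_{3} = v_{4} + 2·v_{5} + 3·v_{6} + 2·v_{7}  ⇒ sig = (2;(1,2,2,3))
  • {1,3}:  v_{1} + v_{3} = 2·v_{7} + 2·v_{9}  ⇒ sig = (2;(2,2))
  • {0,1,5}:  v_{0} + v_{1} + v_{5} = v_{10}  ⇒ sig = (3;(1))
  • {1,5,6}:  v_{1} + v_{5} + v_{6} = v_{9}  ⇒ sig = (3;(1))
  • {4,6,10}:  v_{4} + v_{6} + v_{10} = v_{1}  ⇒ sig = (3;(1))
  • {4,8,10}:  v_{4} + v_{8} + v_{10} = v_{1} + v_{5} + v_{7} + v_{9}  ⇒ sig = (3;(1,1,1,1))
  • {3,4,10}:  v_{3} + v_{4} + v_{10} = v_{1} + v_{5} + 2·v_{7} + v_{9}  ⇒ sig = (3;(1,1,1,2))
  • {4,9,10}:  v_{4} + v_{9} + v_{10} = 2·v_{1} + v_{5}  ⇒ sig = (3;(1,2))
  • {0,4,5,6}:  v_{0} + v_{4} + v_{5} + v_{6} = 0  ⇒ sig = (4;())
  • {5,6,7,9}:  v_{5} + v_{6} + v_{7} + v_{9} = v_{8}  ⇒ sig = (4;(1))
  • {3,5,6,9}:  v_{3} + v_{5} + v_{6} + v_{9} = 2·v_{8}  ⇒ sig = (4;(2))

Hence PRS(X_Σ) =
[(2;()), (2;()), (2;(1)), (2;(1)), (2;(1,1)), (2;(1,1)), (2;(1,1,1)), (2;(1,1,1,2)), (2;(1,1,2)), (2;(1,1,2,2)), (2;(1,1,2,3)), (2;(1,2)), (2;(1,2,2,3)), (2;(2,2)), (3;(1)), (3;(1)), (3;(1)), (3;(1,1,1,1)), (3;(1,1,1,2)), (3;(1,2)), (4;()), (4;(1)), (4;(2))]
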